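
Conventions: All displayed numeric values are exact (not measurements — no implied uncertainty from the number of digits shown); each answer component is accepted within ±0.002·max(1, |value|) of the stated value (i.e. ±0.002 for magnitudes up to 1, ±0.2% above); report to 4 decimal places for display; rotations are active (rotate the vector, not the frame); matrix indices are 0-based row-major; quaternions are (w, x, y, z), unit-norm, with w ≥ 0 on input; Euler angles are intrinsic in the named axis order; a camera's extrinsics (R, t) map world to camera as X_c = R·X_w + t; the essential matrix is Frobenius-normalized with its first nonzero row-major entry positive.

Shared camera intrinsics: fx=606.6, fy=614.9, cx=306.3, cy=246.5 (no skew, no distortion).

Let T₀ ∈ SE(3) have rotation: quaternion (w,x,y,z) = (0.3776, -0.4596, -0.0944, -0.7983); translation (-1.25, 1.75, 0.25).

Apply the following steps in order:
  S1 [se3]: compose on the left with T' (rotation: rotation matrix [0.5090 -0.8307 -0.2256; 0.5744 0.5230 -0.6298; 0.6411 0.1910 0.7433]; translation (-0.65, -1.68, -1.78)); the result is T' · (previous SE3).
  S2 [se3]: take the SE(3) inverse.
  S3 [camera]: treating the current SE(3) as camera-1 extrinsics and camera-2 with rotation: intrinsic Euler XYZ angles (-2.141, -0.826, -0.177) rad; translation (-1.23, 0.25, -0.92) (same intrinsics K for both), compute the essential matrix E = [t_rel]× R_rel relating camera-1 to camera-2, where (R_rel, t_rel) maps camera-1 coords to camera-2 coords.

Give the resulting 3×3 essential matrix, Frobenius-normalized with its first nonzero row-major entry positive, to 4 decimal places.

after S1 (compose_se3): R=[0.0983 0.9743 -0.2026; -0.9449 0.1553 0.2884; 0.3124 0.1631 0.9358], t=(-2.7963, -1.6402, -2.0613)
after S2 (invert_se3): R=[0.0983 -0.9449 0.3124; 0.9743 0.1553 0.1631; -0.2026 0.2884 0.9358], t=(-0.6310, 3.3153, 1.8356)
after S3 (essential): [0.5829 0.0937 -0.1394; -0.1458 -0.0647 0.5211; 0.3596 0.0120 0.4533]

matrix = [0.5829 0.0937 -0.1394; -0.1458 -0.0647 0.5211; 0.3596 0.0120 0.4533]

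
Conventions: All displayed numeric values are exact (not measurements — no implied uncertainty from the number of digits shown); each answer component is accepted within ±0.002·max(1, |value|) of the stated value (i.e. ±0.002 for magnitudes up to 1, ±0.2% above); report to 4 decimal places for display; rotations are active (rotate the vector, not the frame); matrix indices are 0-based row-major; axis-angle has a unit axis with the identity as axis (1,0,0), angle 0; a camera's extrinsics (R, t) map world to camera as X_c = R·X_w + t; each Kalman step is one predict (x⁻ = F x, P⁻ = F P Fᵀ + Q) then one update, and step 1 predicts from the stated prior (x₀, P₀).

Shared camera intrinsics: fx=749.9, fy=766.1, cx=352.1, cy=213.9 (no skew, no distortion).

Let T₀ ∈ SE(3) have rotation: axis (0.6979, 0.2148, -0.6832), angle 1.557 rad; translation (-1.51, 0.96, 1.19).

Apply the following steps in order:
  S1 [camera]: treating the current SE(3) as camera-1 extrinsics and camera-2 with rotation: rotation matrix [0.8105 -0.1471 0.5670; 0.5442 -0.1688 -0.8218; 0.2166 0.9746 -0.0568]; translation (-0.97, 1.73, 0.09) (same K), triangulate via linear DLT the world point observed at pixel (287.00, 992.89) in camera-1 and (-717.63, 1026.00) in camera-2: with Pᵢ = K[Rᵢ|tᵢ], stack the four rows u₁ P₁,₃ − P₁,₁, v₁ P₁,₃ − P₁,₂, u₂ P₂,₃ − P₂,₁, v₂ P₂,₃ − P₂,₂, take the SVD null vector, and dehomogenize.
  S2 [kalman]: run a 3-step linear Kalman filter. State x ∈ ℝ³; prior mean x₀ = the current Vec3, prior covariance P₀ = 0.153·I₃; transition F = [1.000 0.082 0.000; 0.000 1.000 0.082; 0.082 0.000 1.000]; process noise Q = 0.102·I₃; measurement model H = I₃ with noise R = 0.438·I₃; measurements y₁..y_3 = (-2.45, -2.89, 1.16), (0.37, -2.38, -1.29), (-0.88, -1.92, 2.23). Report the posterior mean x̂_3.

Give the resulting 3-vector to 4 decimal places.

result = (-0.8049, -1.2698, 0.3292)

after S1 (triangulate): (-0.7864, 1.7572, -0.9518)
after S2 (kf_track): (-0.8049, -1.2698, 0.3292)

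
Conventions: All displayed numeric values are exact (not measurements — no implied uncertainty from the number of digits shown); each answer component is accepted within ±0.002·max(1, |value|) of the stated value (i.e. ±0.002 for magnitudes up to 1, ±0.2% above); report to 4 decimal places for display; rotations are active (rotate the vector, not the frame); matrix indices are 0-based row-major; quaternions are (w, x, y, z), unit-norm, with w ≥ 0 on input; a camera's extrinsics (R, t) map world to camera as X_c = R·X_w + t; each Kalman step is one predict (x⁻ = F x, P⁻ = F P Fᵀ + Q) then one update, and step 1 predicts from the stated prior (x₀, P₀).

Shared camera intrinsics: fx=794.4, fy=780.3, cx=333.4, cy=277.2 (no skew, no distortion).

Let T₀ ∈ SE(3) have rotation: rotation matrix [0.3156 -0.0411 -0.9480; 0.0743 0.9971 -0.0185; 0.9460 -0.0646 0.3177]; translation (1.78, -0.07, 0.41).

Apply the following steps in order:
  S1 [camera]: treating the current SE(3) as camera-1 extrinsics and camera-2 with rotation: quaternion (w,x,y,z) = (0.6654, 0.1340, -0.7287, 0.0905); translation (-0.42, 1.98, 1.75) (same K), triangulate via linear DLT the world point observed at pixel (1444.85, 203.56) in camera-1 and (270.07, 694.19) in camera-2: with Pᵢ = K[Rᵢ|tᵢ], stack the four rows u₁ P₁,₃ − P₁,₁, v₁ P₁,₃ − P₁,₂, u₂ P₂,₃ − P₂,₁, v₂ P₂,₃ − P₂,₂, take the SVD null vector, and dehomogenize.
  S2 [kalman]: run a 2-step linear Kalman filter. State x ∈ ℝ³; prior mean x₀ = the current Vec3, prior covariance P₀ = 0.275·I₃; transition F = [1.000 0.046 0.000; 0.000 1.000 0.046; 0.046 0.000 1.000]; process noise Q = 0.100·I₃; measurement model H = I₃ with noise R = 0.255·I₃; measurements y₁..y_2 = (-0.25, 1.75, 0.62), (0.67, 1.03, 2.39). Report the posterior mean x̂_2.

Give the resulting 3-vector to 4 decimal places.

after S1 (triangulate): (1.4951, -0.2126, -0.2234)
after S2 (kf_track): (0.6123, 1.0135, 1.3560)

result = (0.6123, 1.0135, 1.3560)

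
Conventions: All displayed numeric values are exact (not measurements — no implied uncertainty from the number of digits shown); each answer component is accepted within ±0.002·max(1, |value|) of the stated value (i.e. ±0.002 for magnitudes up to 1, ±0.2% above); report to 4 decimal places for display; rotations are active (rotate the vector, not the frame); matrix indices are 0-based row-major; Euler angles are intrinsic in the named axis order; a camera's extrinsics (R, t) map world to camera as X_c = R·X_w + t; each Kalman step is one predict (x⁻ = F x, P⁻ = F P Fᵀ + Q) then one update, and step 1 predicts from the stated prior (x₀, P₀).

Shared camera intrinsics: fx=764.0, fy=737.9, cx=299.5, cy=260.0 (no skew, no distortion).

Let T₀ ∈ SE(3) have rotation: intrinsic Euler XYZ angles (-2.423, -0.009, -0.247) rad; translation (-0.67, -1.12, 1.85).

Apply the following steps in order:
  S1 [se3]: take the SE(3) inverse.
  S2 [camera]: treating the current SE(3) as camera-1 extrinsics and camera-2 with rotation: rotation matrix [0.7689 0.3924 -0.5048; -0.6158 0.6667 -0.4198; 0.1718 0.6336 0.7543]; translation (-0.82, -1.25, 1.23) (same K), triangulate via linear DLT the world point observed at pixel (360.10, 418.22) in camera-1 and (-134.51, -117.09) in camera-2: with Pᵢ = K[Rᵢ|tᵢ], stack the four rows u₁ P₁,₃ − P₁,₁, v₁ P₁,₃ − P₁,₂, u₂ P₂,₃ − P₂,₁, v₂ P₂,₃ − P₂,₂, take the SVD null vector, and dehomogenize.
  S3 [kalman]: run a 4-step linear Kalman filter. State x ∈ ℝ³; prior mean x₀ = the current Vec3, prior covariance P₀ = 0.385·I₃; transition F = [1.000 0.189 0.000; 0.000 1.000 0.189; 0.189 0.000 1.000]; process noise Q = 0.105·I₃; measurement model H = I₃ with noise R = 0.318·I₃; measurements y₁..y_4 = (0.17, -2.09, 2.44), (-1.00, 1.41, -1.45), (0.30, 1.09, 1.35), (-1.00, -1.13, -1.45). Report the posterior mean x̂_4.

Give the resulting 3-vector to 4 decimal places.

result = (-0.5610, -0.1956, -0.4432)

after S1 (invert_se3): R=[0.9696 0.1898 0.1544; 0.2445 -0.7284 -0.6400; -0.0090 0.6583 -0.7527], t=(0.5766, 0.5320, 2.1238)
after S2 (triangulate): (-0.3080, 0.4358, -0.7904)
after S3 (kf_track): (-0.5610, -0.1956, -0.4432)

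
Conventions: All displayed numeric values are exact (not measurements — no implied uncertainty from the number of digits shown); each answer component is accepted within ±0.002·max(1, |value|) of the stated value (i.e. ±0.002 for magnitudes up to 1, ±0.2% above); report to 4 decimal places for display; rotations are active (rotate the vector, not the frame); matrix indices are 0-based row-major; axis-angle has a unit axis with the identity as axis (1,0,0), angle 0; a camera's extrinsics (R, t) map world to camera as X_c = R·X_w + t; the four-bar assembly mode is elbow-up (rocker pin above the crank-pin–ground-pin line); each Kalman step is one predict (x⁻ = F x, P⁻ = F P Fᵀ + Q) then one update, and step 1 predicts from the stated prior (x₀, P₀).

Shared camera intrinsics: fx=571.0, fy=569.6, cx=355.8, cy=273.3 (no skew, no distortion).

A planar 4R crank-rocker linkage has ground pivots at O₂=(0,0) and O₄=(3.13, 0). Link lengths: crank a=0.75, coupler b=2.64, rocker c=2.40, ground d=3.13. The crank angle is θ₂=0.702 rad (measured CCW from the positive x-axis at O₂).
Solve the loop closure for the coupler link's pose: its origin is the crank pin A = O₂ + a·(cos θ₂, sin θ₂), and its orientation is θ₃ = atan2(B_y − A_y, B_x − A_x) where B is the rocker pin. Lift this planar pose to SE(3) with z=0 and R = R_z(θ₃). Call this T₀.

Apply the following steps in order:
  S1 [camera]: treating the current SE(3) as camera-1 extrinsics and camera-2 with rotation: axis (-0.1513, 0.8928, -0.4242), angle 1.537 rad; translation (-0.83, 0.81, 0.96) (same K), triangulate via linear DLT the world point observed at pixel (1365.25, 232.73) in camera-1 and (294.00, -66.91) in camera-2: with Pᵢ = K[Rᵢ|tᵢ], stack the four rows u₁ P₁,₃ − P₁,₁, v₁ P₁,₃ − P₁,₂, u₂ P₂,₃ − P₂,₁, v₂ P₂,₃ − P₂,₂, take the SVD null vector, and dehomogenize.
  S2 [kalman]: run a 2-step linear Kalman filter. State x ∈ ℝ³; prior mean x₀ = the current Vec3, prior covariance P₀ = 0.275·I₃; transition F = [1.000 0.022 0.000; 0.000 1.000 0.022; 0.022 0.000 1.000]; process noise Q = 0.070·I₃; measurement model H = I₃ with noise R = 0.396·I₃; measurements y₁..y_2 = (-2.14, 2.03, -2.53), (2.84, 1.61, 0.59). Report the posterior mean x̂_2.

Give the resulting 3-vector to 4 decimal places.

result = (0.7028, 0.7771, -0.1085)

source (fourbar_fk): coupler pose = R=[0.7223 -0.6916 0.0000; 0.6916 0.7223 0.0000; 0.0000 0.0000 1.0000], t=(0.5727, 0.4843, 0.0000)
after S1 (triangulate): (0.5899, -1.3429, 1.0903)
after S2 (kf_track): (0.7028, 0.7771, -0.1085)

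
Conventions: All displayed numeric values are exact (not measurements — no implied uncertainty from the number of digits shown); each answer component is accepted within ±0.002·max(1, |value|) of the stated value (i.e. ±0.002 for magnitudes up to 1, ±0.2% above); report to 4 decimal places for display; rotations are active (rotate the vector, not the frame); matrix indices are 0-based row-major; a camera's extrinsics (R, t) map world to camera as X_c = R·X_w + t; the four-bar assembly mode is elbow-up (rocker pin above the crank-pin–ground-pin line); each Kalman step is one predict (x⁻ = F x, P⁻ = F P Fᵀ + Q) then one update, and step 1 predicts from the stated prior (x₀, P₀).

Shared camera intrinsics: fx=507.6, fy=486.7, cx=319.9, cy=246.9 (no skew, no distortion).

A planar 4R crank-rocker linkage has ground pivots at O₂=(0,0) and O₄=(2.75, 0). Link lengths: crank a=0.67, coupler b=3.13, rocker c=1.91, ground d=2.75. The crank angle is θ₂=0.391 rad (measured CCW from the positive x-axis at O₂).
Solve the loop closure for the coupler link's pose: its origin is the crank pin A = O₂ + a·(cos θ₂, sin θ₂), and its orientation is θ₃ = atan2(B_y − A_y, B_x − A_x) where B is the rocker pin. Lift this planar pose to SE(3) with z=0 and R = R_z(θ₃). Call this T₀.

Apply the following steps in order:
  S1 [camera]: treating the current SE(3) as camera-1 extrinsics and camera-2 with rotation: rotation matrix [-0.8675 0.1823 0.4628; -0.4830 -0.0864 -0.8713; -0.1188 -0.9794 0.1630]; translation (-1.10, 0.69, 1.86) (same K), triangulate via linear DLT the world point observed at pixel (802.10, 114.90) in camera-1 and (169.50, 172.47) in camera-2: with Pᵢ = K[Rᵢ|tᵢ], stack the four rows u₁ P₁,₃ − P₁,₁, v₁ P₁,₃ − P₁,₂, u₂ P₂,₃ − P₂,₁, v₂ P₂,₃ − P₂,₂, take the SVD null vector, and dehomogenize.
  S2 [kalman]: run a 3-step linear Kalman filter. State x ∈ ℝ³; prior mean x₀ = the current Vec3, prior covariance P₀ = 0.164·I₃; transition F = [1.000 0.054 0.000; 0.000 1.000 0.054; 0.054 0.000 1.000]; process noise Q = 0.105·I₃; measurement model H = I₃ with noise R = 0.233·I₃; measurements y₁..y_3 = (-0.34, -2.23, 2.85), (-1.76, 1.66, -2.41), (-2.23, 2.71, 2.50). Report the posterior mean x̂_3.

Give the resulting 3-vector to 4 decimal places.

source (fourbar_fk): coupler pose = R=[0.8662 -0.4998 0.0000; 0.4998 0.8662 0.0000; 0.0000 0.0000 1.0000], t=(0.6194, 0.2553, 0.0000)
after S1 (triangulate): (0.1999, -0.8038, 1.2572)
after S2 (kf_track): (-1.5385, 1.3584, 1.1364)

result = (-1.5385, 1.3584, 1.1364)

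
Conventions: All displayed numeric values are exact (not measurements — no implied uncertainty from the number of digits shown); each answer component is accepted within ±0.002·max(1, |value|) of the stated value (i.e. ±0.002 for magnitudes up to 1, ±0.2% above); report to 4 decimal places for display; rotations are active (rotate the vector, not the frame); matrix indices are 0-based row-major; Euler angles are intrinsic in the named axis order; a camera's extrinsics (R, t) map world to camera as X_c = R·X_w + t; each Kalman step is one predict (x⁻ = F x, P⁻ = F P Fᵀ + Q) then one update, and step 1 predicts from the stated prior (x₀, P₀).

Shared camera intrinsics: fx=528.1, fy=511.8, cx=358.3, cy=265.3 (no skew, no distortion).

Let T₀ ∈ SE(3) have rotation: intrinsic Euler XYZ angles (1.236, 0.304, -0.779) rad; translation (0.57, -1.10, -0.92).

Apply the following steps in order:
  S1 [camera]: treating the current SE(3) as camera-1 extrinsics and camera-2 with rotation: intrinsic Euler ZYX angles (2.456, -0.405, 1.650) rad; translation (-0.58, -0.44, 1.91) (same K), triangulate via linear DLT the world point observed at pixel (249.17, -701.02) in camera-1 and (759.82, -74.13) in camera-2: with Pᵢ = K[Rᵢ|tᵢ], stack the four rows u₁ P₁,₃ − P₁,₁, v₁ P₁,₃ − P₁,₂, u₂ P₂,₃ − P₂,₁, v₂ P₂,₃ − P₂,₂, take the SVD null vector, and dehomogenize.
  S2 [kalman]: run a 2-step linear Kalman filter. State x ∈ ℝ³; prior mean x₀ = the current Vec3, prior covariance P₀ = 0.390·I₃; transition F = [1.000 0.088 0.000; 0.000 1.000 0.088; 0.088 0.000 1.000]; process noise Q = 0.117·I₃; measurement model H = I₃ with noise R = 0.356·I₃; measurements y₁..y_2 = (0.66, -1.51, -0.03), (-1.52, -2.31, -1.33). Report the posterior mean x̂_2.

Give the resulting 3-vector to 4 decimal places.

after S1 (triangulate): (-1.7245, 0.3772, 0.6310)
after S2 (kf_track): (-0.9969, -1.4988, -0.6054)

result = (-0.9969, -1.4988, -0.6054)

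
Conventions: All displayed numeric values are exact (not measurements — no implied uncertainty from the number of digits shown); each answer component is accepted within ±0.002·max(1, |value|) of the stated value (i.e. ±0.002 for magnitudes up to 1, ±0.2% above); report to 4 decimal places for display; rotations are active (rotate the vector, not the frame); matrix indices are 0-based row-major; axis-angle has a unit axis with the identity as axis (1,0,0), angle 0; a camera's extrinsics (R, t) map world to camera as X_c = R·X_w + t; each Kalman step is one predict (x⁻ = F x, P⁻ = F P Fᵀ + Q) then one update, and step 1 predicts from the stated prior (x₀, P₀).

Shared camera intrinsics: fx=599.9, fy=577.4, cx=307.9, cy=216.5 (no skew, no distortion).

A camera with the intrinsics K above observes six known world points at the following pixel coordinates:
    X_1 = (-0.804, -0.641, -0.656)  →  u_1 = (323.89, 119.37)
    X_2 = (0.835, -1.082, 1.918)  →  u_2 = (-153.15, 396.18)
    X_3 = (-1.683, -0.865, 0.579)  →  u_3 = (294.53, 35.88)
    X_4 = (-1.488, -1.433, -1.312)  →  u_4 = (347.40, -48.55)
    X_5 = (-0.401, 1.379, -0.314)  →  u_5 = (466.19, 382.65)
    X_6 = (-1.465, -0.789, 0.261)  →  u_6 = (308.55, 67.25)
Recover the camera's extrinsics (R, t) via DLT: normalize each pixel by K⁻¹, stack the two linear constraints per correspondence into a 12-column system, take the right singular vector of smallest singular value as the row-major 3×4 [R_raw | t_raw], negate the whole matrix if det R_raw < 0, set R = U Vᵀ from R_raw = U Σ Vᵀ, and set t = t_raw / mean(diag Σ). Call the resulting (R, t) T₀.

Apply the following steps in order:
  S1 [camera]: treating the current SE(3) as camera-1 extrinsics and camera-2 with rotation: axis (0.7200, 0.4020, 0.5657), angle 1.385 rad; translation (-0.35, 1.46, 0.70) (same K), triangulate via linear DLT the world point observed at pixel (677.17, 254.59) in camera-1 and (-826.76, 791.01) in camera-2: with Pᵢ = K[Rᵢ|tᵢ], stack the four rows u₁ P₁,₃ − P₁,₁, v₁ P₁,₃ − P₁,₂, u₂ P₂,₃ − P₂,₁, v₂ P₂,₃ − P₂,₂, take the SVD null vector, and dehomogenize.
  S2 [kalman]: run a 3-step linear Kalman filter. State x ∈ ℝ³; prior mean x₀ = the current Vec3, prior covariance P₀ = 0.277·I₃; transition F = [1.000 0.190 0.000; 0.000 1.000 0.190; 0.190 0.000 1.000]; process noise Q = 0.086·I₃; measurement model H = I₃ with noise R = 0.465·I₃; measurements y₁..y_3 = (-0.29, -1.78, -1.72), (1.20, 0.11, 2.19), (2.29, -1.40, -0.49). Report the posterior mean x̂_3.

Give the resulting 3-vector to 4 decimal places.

source (pnp_recover): camera pose = R=[-0.5986 0.6711 -0.4374; 0.5251 0.7411 0.4185; 0.6050 0.0208 -0.7959], t=(-0.2300, 0.4901, 4.0302)
after S1 (triangulate): (-1.6174, 1.8720, -1.7499)
after S2 (kf_track): (0.8612, -0.3674, -0.3665)

result = (0.8612, -0.3674, -0.3665)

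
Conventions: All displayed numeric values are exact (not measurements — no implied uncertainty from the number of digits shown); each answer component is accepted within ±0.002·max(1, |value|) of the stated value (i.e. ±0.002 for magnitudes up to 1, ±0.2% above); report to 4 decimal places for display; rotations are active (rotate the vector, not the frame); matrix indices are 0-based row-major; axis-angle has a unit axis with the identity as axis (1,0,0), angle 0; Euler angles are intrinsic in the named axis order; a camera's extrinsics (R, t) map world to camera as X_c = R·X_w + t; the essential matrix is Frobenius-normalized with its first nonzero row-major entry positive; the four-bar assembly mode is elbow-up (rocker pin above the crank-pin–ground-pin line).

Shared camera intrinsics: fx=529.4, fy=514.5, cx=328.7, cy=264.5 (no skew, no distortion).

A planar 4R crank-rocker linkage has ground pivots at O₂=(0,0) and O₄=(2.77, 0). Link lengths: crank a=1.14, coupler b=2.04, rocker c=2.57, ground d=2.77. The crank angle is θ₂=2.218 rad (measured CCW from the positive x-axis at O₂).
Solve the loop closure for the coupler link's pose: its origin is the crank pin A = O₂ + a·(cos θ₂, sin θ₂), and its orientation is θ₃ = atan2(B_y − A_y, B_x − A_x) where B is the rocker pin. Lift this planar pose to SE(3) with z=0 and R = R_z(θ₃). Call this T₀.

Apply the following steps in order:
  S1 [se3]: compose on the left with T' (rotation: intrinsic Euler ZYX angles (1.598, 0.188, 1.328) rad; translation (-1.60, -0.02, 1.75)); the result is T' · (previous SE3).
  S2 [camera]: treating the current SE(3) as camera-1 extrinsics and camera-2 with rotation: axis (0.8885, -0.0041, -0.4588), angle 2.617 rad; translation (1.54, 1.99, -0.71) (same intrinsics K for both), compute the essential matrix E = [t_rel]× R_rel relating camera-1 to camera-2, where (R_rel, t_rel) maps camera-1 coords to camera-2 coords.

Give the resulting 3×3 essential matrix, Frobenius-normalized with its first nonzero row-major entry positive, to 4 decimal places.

matrix = [0.3448 0.5525 0.2692; -0.2494 0.1903 0.0650; -0.5626 0.2789 0.0803]

source (fourbar_fk): coupler pose = R=[0.8649 -0.5020 0.0000; 0.5020 0.8649 0.0000; 0.0000 0.0000 1.0000], t=(-0.6874, 0.9095, 0.0000)
after S1 (compose_se3): R=[-0.1462 -0.1987 0.9691; 0.9371 -0.3418 0.0713; 0.3170 0.9185 0.2362], t=(-1.8047, -0.5360, 2.7457)
after S2 (essential): [0.3448 0.5525 0.2692; -0.2494 0.1903 0.0650; -0.5626 0.2789 0.0803]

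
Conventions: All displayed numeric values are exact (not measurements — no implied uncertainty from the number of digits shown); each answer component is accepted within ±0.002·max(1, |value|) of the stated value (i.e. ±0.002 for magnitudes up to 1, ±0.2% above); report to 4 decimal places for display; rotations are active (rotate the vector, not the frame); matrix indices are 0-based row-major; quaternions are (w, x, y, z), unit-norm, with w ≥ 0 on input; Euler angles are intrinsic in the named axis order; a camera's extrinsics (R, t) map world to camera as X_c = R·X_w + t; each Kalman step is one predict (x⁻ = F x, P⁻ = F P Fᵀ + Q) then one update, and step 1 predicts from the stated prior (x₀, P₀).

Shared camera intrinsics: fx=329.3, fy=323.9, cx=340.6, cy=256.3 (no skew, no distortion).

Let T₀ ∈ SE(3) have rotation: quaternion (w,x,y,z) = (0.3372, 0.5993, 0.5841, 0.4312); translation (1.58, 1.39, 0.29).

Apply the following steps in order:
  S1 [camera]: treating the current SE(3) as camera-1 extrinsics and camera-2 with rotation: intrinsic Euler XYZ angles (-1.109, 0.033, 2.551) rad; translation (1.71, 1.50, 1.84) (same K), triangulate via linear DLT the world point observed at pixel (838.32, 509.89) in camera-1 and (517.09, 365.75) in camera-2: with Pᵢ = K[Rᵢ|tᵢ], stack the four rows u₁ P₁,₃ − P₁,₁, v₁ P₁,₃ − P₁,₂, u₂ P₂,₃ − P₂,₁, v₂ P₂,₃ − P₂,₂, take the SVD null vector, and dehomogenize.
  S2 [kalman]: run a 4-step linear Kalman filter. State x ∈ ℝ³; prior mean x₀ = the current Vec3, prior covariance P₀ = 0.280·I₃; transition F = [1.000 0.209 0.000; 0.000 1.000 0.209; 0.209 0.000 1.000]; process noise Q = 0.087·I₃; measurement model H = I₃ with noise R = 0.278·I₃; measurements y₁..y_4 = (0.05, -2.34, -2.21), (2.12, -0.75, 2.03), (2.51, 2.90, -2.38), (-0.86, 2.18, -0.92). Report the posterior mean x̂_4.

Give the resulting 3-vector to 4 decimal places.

after S1 (triangulate): (-0.3321, 0.9895, -0.1771)
after S2 (kf_track): (0.6511, 1.2158, -0.5806)

result = (0.6511, 1.2158, -0.5806)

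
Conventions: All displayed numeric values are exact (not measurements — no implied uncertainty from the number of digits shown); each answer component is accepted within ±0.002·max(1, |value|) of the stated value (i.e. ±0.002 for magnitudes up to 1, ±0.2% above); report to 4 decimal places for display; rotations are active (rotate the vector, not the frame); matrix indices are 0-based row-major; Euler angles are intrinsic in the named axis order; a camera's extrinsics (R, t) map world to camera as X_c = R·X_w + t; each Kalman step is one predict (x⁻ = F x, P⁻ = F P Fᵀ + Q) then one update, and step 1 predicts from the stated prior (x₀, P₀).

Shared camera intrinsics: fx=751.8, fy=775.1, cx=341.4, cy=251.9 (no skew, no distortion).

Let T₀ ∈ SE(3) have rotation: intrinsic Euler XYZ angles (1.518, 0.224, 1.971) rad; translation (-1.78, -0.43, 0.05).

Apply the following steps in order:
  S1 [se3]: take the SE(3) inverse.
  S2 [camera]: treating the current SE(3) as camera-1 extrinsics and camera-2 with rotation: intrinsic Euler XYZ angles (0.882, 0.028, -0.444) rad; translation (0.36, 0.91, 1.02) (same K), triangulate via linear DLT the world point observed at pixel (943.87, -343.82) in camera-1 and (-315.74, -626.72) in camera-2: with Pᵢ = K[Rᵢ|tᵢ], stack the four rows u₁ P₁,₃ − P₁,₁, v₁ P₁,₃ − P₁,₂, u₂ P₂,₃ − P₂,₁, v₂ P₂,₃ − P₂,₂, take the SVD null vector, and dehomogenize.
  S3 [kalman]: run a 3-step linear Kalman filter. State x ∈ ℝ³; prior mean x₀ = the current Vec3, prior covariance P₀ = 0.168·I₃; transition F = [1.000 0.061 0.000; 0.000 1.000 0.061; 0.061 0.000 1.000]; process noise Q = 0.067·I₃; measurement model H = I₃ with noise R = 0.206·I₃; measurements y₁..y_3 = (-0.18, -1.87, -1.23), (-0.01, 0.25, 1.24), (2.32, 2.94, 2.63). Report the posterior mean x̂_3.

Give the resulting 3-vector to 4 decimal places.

after S1 (invert_se3): R=[-0.3799 -0.0378 0.9243; -0.8980 -0.2249 -0.3783; 0.2221 -0.9737 0.0515], t=(-0.7386, -1.6762, -0.0259)
after S2 (triangulate): (-0.7708, -1.8099, 1.8478)
after S3 (kf_track): (0.8895, 0.9134, 1.6164)

result = (0.8895, 0.9134, 1.6164)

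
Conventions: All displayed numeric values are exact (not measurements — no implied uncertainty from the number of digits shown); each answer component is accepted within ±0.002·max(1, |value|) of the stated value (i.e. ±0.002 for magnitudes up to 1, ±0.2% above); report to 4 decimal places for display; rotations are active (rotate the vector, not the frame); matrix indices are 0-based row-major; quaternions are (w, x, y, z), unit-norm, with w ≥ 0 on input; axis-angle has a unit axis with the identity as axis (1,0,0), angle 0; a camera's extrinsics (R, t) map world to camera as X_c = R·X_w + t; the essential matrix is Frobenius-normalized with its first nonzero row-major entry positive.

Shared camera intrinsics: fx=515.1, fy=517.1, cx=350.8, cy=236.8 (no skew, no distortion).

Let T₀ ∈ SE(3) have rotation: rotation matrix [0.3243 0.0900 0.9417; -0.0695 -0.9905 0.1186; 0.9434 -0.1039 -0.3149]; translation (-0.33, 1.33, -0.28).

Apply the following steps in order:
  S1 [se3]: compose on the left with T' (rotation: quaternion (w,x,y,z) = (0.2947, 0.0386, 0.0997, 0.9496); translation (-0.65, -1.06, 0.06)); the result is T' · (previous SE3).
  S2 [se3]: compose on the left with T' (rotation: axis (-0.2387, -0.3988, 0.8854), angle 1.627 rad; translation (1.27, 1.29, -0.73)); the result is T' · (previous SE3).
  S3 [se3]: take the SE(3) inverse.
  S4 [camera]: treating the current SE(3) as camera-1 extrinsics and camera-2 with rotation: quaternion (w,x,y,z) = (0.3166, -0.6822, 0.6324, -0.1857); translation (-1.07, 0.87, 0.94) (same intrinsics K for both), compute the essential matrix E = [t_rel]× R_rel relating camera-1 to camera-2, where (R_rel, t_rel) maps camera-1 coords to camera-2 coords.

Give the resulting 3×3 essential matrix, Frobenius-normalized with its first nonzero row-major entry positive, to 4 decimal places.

after S1 (compose_se3): R=[-0.1040 0.4589 -0.8824; 0.3972 0.8325 0.3862; 0.9118 -0.3103 -0.2689], t=(-1.1494, -2.3664, 0.0637)
after S2 (compose_se3): R=[-0.8782 -0.4576 -0.1391; -0.1807 0.5867 -0.7894; 0.4428 -0.6681 -0.5980], t=(3.0798, -0.1149, 0.5646)
after S3 (invert_se3): R=[-0.8782 -0.1807 0.4428; -0.4576 0.5867 -0.6681; -0.1391 -0.7894 -0.5980], t=(2.4340, 1.8539, 0.6751)
after S4 (essential): [0.0024 -0.1317 -0.6909; 0.0107 -0.0367 0.0808; 0.1478 -0.6782 0.1243]

matrix = [0.0024 -0.1317 -0.6909; 0.0107 -0.0367 0.0808; 0.1478 -0.6782 0.1243]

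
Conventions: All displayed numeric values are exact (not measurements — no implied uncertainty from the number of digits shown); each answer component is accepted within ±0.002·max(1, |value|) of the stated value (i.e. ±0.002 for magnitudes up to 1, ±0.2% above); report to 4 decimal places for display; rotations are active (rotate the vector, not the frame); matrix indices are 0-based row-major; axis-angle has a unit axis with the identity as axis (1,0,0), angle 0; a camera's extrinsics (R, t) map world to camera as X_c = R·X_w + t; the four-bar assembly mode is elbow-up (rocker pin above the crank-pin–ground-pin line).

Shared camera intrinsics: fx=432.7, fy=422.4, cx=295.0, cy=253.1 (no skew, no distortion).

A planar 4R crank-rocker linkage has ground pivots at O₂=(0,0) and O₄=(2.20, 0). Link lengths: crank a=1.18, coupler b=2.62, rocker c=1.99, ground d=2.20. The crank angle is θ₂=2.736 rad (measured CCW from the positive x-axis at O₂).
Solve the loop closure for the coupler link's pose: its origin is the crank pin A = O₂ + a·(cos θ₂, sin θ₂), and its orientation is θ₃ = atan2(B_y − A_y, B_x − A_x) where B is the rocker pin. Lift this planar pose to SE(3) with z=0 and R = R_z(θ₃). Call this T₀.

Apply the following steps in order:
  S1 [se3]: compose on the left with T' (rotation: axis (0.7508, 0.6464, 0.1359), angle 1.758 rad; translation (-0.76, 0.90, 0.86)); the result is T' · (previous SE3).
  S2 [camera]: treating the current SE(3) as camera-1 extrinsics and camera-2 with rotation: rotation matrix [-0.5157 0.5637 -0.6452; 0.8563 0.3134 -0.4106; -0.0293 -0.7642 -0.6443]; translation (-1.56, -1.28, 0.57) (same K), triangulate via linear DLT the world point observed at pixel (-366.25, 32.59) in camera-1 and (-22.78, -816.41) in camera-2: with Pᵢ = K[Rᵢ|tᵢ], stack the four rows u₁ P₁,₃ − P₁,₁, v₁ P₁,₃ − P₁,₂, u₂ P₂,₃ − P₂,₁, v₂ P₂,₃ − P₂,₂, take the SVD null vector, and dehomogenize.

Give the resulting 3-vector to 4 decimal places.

source (fourbar_fk): coupler pose = R=[0.8764 -0.4816 0.0000; 0.4816 0.8764 0.0000; 0.0000 0.0000 1.0000], t=(-1.0843, 0.4656, 0.0000)
after S1 (compose_se3): R=[0.6358 0.1551 0.7561; 0.7706 -0.0703 -0.6335; -0.0451 0.9854 -0.1642], t=(-1.0773, 0.2752, 1.8094)
after S2 (triangulate): (-1.6316, -0.3870, -0.2377)

result = (-1.6316, -0.3870, -0.2377)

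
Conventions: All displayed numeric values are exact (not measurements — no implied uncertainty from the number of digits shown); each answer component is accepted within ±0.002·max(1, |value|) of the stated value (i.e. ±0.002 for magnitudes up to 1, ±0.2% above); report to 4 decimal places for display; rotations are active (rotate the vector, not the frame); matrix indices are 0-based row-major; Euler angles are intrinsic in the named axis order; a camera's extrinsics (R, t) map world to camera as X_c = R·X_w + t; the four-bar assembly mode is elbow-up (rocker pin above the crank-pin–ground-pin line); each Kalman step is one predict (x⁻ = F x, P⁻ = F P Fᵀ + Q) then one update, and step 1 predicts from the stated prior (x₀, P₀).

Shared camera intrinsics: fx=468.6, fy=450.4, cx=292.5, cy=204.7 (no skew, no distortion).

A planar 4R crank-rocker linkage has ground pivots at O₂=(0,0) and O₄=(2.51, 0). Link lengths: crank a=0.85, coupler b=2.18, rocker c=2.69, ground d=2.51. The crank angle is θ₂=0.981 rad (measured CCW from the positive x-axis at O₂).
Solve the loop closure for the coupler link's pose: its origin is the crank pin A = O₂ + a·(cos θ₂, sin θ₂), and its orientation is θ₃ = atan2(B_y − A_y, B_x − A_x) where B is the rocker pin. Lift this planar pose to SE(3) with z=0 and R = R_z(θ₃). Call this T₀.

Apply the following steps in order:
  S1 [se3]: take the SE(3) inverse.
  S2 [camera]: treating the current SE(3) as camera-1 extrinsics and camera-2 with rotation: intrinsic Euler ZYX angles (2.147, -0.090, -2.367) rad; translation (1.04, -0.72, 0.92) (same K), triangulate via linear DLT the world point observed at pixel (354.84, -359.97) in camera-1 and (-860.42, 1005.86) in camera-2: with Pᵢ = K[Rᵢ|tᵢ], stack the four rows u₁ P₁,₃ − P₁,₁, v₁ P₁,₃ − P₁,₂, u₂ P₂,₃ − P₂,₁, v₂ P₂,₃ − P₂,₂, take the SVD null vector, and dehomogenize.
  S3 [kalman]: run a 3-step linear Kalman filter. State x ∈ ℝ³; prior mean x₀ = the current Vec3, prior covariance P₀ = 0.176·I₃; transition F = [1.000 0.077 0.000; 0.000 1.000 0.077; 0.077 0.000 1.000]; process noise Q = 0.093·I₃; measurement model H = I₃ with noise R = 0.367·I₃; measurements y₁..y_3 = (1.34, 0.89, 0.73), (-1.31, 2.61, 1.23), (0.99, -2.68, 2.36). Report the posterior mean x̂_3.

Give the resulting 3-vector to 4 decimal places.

result = (0.6842, -0.1813, 1.6037)

source (fourbar_fk): coupler pose = R=[0.5364 -0.8439 0.0000; 0.8439 0.5364 0.0000; 0.0000 0.0000 1.0000], t=(0.4728, 0.7064, 0.0000)
after S1 (invert_se3): R=[0.5364 0.8439 0.0000; -0.8439 0.5364 -0.0000; 0.0000 0.0000 1.0000], t=(-0.8498, 0.0200, 0.0000)
after S2 (triangulate): (1.7359, 0.0798, 1.1184)
after S3 (kf_track): (0.6842, -0.1813, 1.6037)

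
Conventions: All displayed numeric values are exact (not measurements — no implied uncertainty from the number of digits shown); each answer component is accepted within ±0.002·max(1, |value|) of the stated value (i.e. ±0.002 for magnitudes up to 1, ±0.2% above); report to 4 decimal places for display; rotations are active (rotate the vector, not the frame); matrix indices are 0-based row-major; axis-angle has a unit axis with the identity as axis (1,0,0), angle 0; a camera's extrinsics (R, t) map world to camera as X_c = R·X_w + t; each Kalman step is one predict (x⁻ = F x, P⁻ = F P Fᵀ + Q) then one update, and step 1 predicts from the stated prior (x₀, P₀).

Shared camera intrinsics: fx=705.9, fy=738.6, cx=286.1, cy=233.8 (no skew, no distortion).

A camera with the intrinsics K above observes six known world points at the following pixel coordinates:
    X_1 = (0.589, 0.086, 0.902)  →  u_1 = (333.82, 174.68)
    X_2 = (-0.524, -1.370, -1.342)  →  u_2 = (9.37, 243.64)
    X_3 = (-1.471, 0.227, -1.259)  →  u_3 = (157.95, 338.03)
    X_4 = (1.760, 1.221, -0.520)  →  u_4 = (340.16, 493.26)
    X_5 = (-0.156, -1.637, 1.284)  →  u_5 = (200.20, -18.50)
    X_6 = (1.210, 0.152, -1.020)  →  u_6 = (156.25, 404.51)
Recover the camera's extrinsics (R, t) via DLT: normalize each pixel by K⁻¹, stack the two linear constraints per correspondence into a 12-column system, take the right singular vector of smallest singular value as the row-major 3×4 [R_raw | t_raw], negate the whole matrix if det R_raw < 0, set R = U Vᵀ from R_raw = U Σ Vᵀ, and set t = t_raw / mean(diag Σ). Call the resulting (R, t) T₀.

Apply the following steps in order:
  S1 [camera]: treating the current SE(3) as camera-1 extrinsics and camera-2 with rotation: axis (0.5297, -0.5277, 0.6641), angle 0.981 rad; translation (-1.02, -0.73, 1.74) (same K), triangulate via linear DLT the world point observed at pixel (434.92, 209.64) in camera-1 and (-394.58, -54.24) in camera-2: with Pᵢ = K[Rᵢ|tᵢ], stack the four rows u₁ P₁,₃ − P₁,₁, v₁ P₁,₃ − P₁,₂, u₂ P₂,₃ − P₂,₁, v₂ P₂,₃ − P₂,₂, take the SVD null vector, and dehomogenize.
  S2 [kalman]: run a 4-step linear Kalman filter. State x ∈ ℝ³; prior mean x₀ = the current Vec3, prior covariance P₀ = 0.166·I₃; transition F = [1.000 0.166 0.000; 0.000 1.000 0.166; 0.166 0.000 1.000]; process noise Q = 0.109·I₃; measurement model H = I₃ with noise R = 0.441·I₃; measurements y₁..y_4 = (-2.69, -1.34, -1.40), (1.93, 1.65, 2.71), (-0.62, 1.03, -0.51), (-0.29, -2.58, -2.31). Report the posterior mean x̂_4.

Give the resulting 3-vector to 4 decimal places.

result = (-0.3636, -0.4385, -0.7796)

source (pnp_recover): camera pose = R=[0.1331 0.7070 0.6945; 0.0989 0.6878 -0.7191; -0.9862 0.1644 0.0216], t=(-0.4100, 0.1100, 5.8103)
after S1 (triangulate): (-0.6746, 1.2106, 1.5232)
after S2 (kf_track): (-0.3636, -0.4385, -0.7796)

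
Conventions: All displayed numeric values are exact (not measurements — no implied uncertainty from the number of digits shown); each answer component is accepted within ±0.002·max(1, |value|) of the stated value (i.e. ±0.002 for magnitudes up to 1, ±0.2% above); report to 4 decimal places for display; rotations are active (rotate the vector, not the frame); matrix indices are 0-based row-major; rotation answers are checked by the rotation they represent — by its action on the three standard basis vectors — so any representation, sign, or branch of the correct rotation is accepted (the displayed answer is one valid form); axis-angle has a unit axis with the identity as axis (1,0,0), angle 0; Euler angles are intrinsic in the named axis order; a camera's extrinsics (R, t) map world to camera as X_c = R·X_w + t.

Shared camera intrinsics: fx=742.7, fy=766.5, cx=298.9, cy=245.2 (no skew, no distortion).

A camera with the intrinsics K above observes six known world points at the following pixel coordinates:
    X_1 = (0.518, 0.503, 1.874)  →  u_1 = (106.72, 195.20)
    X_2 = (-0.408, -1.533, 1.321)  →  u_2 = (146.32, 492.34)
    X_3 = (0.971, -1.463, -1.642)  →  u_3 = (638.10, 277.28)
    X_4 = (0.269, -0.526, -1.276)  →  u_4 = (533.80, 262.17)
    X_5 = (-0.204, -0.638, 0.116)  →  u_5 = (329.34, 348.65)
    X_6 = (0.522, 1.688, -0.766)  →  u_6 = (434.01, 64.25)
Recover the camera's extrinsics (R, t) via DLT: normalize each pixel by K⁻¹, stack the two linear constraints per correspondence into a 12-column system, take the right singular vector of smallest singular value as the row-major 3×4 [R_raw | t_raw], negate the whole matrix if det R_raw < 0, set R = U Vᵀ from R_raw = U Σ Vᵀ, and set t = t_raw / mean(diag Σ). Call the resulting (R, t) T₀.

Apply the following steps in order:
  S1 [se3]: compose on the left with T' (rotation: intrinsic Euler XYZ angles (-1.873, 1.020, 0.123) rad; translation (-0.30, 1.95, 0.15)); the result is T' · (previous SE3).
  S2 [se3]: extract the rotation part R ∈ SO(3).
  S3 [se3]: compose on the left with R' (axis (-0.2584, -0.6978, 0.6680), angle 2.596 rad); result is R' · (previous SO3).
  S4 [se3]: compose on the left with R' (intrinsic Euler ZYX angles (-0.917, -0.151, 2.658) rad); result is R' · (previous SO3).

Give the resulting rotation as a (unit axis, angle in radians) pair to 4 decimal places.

rotation (axis_angle) = ((0.1758, 0.6019, 0.7790), 0.8088)

source (pnp_recover): camera pose = R=[-0.2404 0.1053 -0.9649; -0.7510 -0.6500 0.1162; -0.6150 0.7526 0.2353], t=(0.3400, 0.1100, 5.4498)
after S1 (compose_se3): R=[-0.6007 0.7377 -0.3082; 0.0425 0.4143 0.9091; 0.7984 0.5330 -0.2802], t=(4.5134, 4.3646, -0.7608)
after S2 (rot_of_se3): [-0.6007 0.7377 -0.3082; 0.0425 0.4143 0.9091; 0.7984 0.5330 -0.2802]
after S3 (compose_so3): [-0.1063 -0.9080 0.4053; -0.9903 0.1332 0.0388; -0.0893 -0.3972 -0.9134]
after S4 (compose_so3): [0.6999 -0.5308 0.4779; 0.5963 0.8025 0.0180; -0.3931 0.2724 0.8782]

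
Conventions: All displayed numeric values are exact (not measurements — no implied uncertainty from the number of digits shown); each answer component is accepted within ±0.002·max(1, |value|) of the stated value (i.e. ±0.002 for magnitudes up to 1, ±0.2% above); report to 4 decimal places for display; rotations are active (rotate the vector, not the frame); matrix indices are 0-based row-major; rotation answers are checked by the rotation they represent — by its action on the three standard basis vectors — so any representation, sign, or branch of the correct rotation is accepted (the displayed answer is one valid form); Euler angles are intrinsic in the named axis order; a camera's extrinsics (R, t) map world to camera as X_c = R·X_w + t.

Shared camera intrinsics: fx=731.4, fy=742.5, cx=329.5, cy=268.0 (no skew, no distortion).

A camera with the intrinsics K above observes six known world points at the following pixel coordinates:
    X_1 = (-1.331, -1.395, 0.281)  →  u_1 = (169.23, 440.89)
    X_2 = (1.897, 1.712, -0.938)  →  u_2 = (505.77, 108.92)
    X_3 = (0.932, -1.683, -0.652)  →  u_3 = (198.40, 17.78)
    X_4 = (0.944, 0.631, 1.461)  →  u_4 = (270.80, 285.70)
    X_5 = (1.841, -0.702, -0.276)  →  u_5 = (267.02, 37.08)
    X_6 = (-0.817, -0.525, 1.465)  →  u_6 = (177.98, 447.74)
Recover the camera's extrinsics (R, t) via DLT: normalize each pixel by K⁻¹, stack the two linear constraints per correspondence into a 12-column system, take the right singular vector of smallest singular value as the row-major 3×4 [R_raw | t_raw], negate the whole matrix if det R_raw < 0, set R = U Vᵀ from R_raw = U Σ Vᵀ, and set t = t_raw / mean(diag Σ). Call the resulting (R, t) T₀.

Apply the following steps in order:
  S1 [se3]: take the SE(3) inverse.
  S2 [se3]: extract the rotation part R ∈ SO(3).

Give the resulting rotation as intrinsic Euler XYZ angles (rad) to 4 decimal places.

source (pnp_recover): camera pose = R=[-0.1604 0.7177 -0.6776; -0.8270 0.2770 0.4892; 0.5388 0.6389 0.5491], t=(0.1200, 0.0600, 5.3700)
after S1 (invert_se3): R=[-0.1604 -0.8270 0.5388; 0.7177 0.2770 0.6389; -0.6776 0.4892 0.5491], t=(-2.8244, -3.5335, -2.8969)
after S2 (rot_of_se3): [-0.1604 -0.8270 0.5388; 0.7177 0.2770 0.6389; -0.6776 0.4892 0.5491]

rotation (euler_xyz) = (-0.8608, 0.5690, 1.7624)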